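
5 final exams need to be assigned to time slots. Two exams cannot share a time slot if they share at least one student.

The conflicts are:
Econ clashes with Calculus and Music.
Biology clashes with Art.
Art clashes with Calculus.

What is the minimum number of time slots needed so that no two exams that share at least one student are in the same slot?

2

Biology and Art conflict, so at least 2 time slots are needed.
2 time slots suffice: Econ=1, Biology=2, Art=1, Calculus=2, Music=2. Each listed conflict is separated.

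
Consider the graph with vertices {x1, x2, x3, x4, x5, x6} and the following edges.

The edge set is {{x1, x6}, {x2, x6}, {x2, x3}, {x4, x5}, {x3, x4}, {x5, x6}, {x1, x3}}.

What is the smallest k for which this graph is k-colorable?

3

The cycle x1-x6-x5-x4-x3-x1 has odd length 5, so it cannot be 2-colored; at least 3 colors are needed.
3 colors suffice: x1=blue, x2=blue, x3=red, x4=green, x5=blue, x6=red. Every edge joins two different colors.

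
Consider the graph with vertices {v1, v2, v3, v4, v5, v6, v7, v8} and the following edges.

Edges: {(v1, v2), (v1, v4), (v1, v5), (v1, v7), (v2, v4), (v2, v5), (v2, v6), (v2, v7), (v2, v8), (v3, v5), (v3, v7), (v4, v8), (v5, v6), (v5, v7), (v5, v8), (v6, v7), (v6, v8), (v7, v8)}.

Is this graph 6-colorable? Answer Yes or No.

The chromatic number is 5. v2, v5, v6, v7, v8 are mutually adjacent (a clique of size 5), so at least 5 colors are needed.
One proper 5-coloring: v1=4, v2=3, v3=3, v4=1, v5=1, v6=5, v7=2, v8=4.
Since 6 ≥ 5, a proper 6-coloring certainly exists.

Yes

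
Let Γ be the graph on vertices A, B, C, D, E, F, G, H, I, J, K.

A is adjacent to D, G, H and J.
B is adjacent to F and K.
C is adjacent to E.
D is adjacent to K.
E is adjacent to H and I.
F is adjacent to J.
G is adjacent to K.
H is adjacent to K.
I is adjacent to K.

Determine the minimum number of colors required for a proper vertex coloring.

A and D are adjacent, so at least 2 colors are needed.
2 colors suffice: color 1 → {A, E, F, K}; color 2 → {B, C, D, G, H, I, J}. No two adjacent vertices share a color.

2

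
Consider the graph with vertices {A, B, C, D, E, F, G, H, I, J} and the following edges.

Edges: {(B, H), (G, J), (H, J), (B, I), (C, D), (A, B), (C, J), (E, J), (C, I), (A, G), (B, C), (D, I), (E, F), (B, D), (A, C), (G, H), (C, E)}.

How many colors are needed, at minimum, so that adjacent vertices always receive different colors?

4

B, C, D, I are mutually adjacent (a clique of size 4), so at least 4 colors are needed.
4 colors suffice: color 1 → {C, F, G}; color 2 → {B, J}; color 3 → {A, E, H, I}; color 4 → {D}. Every edge joins two different colors.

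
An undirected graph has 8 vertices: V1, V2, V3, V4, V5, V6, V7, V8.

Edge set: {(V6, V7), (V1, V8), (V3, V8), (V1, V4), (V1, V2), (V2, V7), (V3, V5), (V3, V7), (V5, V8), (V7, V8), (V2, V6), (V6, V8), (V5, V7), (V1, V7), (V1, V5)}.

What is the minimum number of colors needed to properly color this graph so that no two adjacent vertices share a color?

V3, V5, V7, V8 are mutually adjacent (a clique of size 4), so at least 4 colors are needed.
A valid assignment using 4 colors: V1=green, V2=blue, V3=green, V4=red, V5=yellow, V6=green, V7=red, V8=blue. No two adjacent vertices share a color.

4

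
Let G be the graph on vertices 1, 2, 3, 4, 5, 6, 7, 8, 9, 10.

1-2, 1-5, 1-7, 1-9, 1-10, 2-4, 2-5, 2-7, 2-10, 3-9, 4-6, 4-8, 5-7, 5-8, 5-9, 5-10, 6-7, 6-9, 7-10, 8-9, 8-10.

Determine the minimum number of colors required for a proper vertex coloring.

5

1, 2, 5, 7, 10 are mutually adjacent (a clique of size 5), so at least 5 colors are needed.
5 colors suffice: color a → {3, 4, 5}; color b → {7, 9}; color c → {6, 10}; color d → {1, 8}; color e → {2}. Each edge has distinct colors on its endpoints.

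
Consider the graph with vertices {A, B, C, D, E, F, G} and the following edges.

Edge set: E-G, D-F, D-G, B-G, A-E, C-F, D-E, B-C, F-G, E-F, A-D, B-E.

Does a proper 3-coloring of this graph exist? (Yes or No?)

D, E, F, G form a clique, so at least 4 colors are needed.
So 3 colors are not enough.

No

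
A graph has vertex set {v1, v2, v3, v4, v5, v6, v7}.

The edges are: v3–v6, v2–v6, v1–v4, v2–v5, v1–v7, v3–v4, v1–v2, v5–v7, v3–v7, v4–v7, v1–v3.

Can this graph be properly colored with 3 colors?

No

v1, v3, v4, v7 form a clique, so at least 4 colors are needed.
So 3 colors are not enough.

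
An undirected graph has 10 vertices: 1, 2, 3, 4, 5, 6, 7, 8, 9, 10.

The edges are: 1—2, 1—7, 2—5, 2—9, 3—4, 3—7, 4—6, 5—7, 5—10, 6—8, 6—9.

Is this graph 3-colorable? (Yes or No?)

The chromatic number is 3. The cycle 4-6-9-2-1-7-3-4 has odd length 7, so it cannot be 2-colored; at least 3 colors are needed.
3 colors suffice: 1=b, 2=a, 3=c, 4=b, 5=b, 6=a, 7=a, 8=b, 9=b, 10=a.
That is already a proper 3-coloring.

Yes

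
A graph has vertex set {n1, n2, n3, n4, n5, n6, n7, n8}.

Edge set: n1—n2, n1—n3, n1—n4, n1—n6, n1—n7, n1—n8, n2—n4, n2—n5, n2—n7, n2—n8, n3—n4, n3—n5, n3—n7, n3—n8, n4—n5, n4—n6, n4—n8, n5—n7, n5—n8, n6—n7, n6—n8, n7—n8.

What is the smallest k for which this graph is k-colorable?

n1, n2, n4, n8 are pairwise adjacent (a clique of size 4), so at least 4 colors are needed.
4 colors suffice: color R → {n8}; color B → {n1, n5}; color G → {n4, n7}; color Y → {n2, n3, n6}. Each edge has distinct colors on its endpoints.

4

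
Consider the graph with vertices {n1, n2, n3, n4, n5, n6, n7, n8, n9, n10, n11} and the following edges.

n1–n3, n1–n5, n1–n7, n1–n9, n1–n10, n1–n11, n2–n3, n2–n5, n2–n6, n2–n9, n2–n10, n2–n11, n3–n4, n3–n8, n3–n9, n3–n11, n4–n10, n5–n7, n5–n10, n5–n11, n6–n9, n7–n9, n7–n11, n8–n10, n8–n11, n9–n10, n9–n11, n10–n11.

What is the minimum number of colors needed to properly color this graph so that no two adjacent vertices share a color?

n2, n3, n9, n11 are pairwise adjacent (a clique of size 4), so at least 4 colors are needed.
4 colors suffice: n1=4, n2=4, n3=3, n4=1, n5=2, n6=1, n7=3, n8=2, n9=2, n10=3, n11=1. No two adjacent vertices share a color.

4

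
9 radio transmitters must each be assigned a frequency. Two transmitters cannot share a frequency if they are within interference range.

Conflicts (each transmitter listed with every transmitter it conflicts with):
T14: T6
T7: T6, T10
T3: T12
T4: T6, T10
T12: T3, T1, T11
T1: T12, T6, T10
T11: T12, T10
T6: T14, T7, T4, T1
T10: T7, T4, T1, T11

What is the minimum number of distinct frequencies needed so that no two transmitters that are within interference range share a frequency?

2

T12 and T1 conflict, so at least 2 frequencies are needed.
Using 2 frequencies: T14=2, T7=2, T3=2, T4=2, T12=1, T1=2, T11=2, T6=1, T10=1. No two conflicting transmitters share a frequency.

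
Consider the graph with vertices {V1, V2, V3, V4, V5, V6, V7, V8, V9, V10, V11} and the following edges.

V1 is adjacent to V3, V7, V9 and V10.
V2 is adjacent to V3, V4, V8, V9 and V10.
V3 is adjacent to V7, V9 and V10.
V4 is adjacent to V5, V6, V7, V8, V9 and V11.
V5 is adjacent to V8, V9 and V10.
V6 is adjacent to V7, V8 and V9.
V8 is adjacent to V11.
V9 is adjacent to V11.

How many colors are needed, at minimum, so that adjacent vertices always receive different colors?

V1, V3, V7 form a triangle, so at least 3 colors are needed.
3 colors suffice: color 1 → {V7, V8, V9, V10}; color 2 → {V3, V4}; color 3 → {V1, V2, V5, V6, V11}. No two adjacent vertices share a color.

3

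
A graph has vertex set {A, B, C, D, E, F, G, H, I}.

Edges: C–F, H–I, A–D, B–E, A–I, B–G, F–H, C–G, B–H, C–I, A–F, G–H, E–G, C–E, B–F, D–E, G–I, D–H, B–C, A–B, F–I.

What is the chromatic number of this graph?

4

B, C, E, G form a clique, so at least 4 colors are needed.
4 colors suffice: color red → {B, D, I}; color blue → {F, G}; color green → {A, C, H}; color yellow → {E}. Every edge joins two different colors.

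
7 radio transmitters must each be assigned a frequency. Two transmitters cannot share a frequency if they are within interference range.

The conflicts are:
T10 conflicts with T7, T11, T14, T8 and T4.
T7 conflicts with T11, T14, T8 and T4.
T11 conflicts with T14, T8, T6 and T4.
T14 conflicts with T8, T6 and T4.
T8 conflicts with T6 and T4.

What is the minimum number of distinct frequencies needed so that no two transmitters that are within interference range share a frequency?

T10, T7, T11, T14, T8, T4 are mutually in conflict, so at least 6 frequencies are needed.
6 frequencies suffice: frequency 1 → {T14}; frequency 2 → {T11}; frequency 3 → {T8}; frequency 4 → {T6, T4}; frequency 5 → {T10}; frequency 6 → {T7}. No two conflicting transmitters share a frequency.

6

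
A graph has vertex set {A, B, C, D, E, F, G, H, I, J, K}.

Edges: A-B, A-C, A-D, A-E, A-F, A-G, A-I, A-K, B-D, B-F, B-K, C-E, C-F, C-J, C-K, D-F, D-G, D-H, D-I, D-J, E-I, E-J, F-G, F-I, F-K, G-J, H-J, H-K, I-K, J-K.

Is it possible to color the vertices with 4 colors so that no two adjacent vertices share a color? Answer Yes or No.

Yes

The chromatic number is 4. A, B, F, K are pairwise adjacent (a clique of size 4), so at least 4 colors are needed.
4 colors suffice: A=1, B=4, C=4, D=3, E=2, F=2, G=4, H=2, I=4, J=1, K=3.
That is already a proper 4-coloring.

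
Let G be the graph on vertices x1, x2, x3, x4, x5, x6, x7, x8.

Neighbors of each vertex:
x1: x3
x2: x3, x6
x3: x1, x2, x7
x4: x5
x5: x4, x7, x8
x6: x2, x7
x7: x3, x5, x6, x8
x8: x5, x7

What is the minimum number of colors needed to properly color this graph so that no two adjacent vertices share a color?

x5, x7, x8 are pairwise adjacent, so at least 3 colors are needed.
One proper 3-coloring: x1=1, x2=1, x3=2, x4=1, x5=2, x6=2, x7=1, x8=3. Every edge joins two different colors.

3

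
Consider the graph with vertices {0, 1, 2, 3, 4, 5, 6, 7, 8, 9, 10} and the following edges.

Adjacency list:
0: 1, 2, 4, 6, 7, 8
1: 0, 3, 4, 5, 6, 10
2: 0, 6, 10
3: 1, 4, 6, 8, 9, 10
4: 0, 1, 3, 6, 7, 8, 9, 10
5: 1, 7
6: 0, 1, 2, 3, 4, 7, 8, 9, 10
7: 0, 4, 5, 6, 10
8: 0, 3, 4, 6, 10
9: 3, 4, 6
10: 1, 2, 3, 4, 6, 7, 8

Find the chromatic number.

5

1, 3, 4, 6, 10 form a clique, so at least 5 colors are needed.
A valid assignment using 5 colors: 0=c, 1=d, 2=b, 3=e, 4=b, 5=a, 6=a, 7=d, 8=d, 9=c, 10=c. Each edge has distinct colors on its endpoints.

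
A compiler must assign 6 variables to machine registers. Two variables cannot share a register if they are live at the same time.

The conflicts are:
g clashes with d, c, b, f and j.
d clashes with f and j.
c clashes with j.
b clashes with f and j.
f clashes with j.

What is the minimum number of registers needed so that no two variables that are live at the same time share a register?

g, b, f, j pairwise conflict, so at least 4 registers are needed.
Using 4 registers: g=2, d=4, c=3, b=4, f=3, j=1. Each listed conflict is separated.

4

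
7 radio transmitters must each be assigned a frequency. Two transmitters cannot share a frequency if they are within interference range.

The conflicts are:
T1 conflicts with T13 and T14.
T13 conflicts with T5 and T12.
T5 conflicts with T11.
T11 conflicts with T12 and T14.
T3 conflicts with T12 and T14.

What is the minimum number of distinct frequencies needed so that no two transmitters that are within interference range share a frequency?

3

The cycle T14-T1-T13-T12-T3-T14 has odd length 5, so it cannot be 2-colored; at least 3 frequencies are needed.
3 frequencies suffice: frequency 1 → {T13, T14}; frequency 2 → {T1, T5, T12}; frequency 3 → {T11, T3}. No two conflicting transmitters share a frequency.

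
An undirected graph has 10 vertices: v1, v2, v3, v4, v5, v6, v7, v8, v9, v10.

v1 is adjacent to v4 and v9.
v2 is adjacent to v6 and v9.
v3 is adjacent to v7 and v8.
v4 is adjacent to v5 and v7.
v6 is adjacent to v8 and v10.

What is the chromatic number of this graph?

v3 and v7 are adjacent, so at least 2 colors are needed.
A valid assignment using 2 colors: v1=B, v2=B, v3=R, v4=R, v5=B, v6=R, v7=B, v8=B, v9=R, v10=B. Every edge joins two different colors.

2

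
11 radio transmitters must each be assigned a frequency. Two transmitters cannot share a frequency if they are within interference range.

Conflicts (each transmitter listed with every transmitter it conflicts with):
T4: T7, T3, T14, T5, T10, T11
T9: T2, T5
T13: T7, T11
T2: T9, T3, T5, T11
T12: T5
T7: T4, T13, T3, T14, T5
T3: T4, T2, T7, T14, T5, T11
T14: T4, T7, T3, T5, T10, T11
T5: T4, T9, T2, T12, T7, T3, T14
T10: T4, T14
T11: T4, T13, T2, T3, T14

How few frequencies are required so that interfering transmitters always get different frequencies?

T4, T7, T3, T14, T5 all conflict with each other, so at least 5 frequencies are needed.
A valid assignment using 5 frequencies: T4=2, T9=3, T13=2, T2=2, T12=2, T7=5, T3=4, T14=3, T5=1, T10=1, T11=1. Every pair that conflicts lands in different frequencies.

5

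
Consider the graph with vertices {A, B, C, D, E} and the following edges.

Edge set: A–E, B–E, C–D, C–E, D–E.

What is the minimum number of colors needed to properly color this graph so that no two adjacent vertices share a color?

3

C, D, E are pairwise adjacent, so at least 3 colors are needed.
3 colors suffice: color red → {E}; color blue → {A, B, D}; color green → {C}. Each edge has distinct colors on its endpoints.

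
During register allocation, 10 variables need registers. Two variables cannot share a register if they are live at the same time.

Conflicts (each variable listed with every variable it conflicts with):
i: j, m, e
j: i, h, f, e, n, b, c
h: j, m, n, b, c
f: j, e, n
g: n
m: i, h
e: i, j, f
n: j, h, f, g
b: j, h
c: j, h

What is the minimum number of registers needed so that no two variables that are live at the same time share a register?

j, h, n are mutually in conflict, so at least 3 registers are needed.
3 registers suffice: register 1 → {j, g, m}; register 2 → {i, h, f}; register 3 → {e, n, b, c}. No two conflicting variables share a register.

3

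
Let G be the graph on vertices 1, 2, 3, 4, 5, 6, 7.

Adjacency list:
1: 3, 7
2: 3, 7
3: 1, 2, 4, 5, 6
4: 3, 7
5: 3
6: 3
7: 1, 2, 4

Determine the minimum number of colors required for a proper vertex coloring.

3 and 6 are adjacent, so at least 2 colors are needed.
2 colors suffice: color a → {3, 7}; color b → {1, 2, 4, 5, 6}. Each edge has distinct colors on its endpoints.

2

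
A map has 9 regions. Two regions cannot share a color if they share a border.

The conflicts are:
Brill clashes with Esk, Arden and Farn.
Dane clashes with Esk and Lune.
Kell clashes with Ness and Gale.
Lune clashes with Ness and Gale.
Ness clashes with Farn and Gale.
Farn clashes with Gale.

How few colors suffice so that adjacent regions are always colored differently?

3

Ness, Farn, Gale are mutually in conflict, so at least 3 colors are needed.
3 colors suffice: color 1 → {Brill, Dane, Ness}; color 2 → {Esk, Arden, Gale}; color 3 → {Kell, Lune, Farn}. No two conflicting regions share a color.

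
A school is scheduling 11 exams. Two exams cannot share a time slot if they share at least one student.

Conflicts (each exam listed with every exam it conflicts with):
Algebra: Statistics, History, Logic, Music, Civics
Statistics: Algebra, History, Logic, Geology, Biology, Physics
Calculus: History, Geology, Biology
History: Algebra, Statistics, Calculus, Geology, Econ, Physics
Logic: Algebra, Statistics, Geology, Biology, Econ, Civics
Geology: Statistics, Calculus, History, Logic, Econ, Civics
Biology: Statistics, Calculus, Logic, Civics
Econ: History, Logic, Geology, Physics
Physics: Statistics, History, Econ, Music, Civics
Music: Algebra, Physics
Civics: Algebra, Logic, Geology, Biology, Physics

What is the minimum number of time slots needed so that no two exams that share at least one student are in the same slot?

3

Statistics, History, Physics are mutually in conflict, so at least 3 time slots are needed.
3 time slots suffice: time slot 1 → {Statistics, Calculus, Econ, Music, Civics}; time slot 2 → {History, Logic}; time slot 3 → {Algebra, Geology, Biology, Physics}. Every pair that conflicts lands in different time slots.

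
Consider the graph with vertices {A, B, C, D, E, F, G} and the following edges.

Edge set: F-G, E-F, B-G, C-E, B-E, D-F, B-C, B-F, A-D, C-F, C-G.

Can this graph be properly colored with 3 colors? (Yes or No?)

No

B, C, F, G form a clique, so at least 4 colors are needed.
So 3 colors are not enough.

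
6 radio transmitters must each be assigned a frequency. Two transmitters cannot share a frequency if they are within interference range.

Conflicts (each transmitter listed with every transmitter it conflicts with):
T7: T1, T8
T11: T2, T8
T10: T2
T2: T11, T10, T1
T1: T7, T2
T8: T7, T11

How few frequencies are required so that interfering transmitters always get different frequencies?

3

The cycle T8-T7-T1-T2-T11-T8 has odd length 5, so it cannot be 2-colored; at least 3 frequencies are needed.
Using 3 frequencies: T7=1, T11=3, T10=2, T2=1, T1=2, T8=2. Every pair that conflicts lands in different frequencies.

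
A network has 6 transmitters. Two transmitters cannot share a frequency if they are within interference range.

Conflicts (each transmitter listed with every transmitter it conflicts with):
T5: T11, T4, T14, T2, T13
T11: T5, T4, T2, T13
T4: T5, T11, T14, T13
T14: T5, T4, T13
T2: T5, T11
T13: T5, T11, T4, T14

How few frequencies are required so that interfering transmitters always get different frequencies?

T5, T11, T4, T13 are mutually in conflict, so at least 4 frequencies are needed.
4 frequencies suffice: frequency 1 → {T5}; frequency 2 → {T11, T14}; frequency 3 → {T2, T13}; frequency 4 → {T4}. Each listed conflict is separated.

4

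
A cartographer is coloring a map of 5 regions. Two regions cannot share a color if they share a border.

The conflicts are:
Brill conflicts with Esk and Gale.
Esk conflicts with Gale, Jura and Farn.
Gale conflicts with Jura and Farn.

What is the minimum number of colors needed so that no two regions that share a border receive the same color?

3

Esk, Gale, Jura all conflict with each other, so at least 3 colors are needed.
3 colors suffice: Brill=3, Esk=2, Gale=1, Jura=3, Farn=3. No two conflicting regions share a color.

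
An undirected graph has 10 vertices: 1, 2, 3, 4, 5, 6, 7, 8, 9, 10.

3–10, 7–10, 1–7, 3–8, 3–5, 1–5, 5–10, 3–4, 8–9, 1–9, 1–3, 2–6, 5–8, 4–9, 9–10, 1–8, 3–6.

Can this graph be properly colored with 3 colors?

1, 3, 5, 8 are mutually adjacent (a clique of size 4), so at least 4 colors are needed.
So 3 colors are not enough.

No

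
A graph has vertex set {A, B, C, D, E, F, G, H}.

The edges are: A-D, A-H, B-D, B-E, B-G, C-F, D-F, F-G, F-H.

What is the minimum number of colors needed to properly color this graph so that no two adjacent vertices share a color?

2

F and H are adjacent, so at least 2 colors are needed.
A valid assignment using 2 colors: A=red, B=red, C=blue, D=blue, E=blue, F=red, G=blue, H=blue. Each edge has distinct colors on its endpoints.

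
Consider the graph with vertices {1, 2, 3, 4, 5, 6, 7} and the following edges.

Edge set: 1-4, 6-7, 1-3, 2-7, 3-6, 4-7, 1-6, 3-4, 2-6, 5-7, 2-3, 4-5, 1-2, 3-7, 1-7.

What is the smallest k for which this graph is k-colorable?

5

1, 2, 3, 6, 7 form a clique, so at least 5 colors are needed.
5 colors suffice: color a → {7}; color b → {3, 5}; color c → {1}; color d → {4, 6}; color e → {2}. No two adjacent vertices share a color.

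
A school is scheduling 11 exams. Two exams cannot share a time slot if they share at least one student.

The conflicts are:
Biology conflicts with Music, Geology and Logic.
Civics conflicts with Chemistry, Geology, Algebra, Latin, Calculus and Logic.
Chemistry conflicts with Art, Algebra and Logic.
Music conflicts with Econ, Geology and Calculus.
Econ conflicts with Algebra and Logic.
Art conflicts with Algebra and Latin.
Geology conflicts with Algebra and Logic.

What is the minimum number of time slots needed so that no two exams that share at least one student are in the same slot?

3

Biology, Music, Geology all conflict with each other, so at least 3 time slots are needed.
3 time slots suffice: time slot 1 → {Biology, Civics, Econ, Art}; time slot 2 → {Music, Algebra, Latin, Logic}; time slot 3 → {Chemistry, Geology, Calculus}. Every pair that conflicts lands in different time slots.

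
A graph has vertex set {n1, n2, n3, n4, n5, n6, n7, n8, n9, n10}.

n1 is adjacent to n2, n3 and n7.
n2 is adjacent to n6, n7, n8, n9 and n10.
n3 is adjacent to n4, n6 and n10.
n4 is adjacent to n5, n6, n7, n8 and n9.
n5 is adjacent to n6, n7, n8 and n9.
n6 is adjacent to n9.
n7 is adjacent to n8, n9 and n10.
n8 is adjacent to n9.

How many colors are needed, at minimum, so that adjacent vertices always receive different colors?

n4, n5, n7, n8, n9 form a clique, so at least 5 colors are needed.
5 colors suffice: color R → {n6, n7}; color B → {n3, n9}; color G → {n2, n4}; color Y → {n1, n8, n10}; color P → {n5}. Each edge has distinct colors on its endpoints.

5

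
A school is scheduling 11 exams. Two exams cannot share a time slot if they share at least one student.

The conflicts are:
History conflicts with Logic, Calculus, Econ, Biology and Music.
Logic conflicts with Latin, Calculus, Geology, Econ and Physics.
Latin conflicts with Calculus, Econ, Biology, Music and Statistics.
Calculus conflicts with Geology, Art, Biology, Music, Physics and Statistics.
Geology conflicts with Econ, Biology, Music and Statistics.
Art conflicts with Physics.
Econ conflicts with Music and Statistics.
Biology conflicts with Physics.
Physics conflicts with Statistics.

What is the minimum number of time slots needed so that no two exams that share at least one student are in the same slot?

3

Logic, Geology, Econ pairwise conflict, so at least 3 time slots are needed.
3 time slots suffice: time slot 1 → {Calculus, Econ}; time slot 2 → {Logic, Art, Biology, Music, Statistics}; time slot 3 → {History, Latin, Geology, Physics}. Every pair that conflicts lands in different time slots.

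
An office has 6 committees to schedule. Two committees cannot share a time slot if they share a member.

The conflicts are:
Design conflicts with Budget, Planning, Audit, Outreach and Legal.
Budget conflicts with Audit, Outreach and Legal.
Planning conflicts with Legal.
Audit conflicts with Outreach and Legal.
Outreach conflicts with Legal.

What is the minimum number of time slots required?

Design, Budget, Audit, Outreach, Legal are mutually in conflict, so at least 5 time slots are needed.
5 time slots suffice: Design=1, Budget=5, Planning=3, Audit=3, Outreach=4, Legal=2. Every pair that conflicts lands in different time slots.

5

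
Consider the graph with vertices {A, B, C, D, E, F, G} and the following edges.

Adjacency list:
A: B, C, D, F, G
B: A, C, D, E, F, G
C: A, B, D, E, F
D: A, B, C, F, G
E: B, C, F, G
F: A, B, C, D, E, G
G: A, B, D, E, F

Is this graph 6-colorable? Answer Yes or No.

The chromatic number is 5. A, B, D, F, G form a clique, so at least 5 colors are needed.
5 colors suffice: color 1 → {B}; color 2 → {F}; color 3 → {D, E}; color 4 → {A}; color 5 → {C, G}.
Since 6 ≥ 5, a proper 6-coloring certainly exists.

Yes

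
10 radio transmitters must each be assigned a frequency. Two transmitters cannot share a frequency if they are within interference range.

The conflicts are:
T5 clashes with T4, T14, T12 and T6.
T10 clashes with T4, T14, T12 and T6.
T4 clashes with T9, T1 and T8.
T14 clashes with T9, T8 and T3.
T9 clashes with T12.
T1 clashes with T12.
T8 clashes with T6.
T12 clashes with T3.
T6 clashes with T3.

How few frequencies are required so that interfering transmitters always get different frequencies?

2

T14 and T3 conflict, so at least 2 frequencies are needed.
2 frequencies suffice: frequency 1 → {T4, T14, T12, T6}; frequency 2 → {T5, T10, T9, T1, T8, T3}. Each listed conflict is separated.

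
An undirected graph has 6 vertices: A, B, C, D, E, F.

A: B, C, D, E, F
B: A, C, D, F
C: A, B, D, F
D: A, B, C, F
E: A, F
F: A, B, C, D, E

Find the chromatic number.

A, B, C, D, F are mutually adjacent (a clique of size 5), so at least 5 colors are needed.
5 colors suffice: A=1, B=3, C=5, D=4, E=3, F=2. Each edge has distinct colors on its endpoints.

5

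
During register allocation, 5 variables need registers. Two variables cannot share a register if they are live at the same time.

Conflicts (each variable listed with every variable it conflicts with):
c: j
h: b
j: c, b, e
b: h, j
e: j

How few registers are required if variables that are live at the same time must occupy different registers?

2

c and j conflict, so at least 2 registers are needed.
A valid assignment using 2 registers: c=2, h=1, j=1, b=2, e=2. Every pair that conflicts lands in different registers.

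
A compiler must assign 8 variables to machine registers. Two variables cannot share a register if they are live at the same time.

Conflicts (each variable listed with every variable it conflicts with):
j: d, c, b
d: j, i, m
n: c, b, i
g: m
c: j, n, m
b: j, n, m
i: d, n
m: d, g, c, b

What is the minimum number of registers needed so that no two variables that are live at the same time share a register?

3

The cycle n-c-m-d-i-n has odd length 5, so it cannot be 2-colored; at least 3 registers are needed.
Using 3 registers: j=1, d=2, n=1, g=2, c=2, b=2, i=3, m=1. No two conflicting variables share a register.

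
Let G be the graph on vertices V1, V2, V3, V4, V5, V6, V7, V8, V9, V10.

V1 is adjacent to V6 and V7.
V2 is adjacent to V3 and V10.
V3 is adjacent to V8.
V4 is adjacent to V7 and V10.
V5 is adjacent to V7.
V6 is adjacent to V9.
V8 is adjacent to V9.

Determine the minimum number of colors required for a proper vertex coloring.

The cycle V3-V8-V9-V6-V1-V7-V4-V10-V2-V3 has odd length 9, so it cannot be 2-colored; at least 3 colors are needed.
One proper 3-coloring: V1=2, V2=2, V3=1, V4=2, V5=2, V6=1, V7=1, V8=3, V9=2, V10=1. Each edge has distinct colors on its endpoints.

3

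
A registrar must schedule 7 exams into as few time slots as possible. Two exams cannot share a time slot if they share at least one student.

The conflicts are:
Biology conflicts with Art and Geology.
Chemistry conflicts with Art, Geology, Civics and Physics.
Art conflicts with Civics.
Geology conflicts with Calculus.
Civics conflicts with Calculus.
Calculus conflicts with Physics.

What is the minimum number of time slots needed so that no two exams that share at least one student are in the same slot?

3

Chemistry, Art, Civics all conflict with each other, so at least 3 time slots are needed.
Using 3 time slots: Biology=1, Chemistry=1, Art=2, Geology=2, Civics=3, Calculus=1, Physics=2. Each listed conflict is separated.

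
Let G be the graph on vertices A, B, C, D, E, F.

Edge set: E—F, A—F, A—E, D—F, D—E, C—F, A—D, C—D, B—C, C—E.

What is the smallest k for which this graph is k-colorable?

C, D, E, F are pairwise adjacent (a clique of size 4), so at least 4 colors are needed.
4 colors suffice: color red → {B, F}; color blue → {E}; color green → {A, C}; color yellow → {D}. Each edge has distinct colors on its endpoints.

4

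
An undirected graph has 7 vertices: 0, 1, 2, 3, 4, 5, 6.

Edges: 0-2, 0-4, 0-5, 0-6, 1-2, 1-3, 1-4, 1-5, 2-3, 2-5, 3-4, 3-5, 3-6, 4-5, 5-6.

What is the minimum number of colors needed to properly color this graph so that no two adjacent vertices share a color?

4

1, 2, 3, 5 are mutually adjacent (a clique of size 4), so at least 4 colors are needed.
4 colors suffice: color a → {5}; color b → {0, 3}; color c → {2, 4, 6}; color d → {1}. Every edge joins two different colors.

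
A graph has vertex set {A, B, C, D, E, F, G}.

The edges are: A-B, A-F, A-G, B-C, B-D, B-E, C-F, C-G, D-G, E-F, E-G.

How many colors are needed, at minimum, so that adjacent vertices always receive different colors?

2

E and F are adjacent, so at least 2 colors are needed.
2 colors suffice: color 1 → {B, F, G}; color 2 → {A, C, D, E}. No two adjacent vertices share a color.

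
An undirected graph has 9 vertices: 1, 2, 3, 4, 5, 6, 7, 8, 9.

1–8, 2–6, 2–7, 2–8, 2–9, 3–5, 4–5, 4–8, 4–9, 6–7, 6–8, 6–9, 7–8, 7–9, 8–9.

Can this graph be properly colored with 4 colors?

No

2, 6, 7, 8, 9 are pairwise adjacent (a clique of size 5), so at least 5 colors are needed.
So 4 colors are not enough.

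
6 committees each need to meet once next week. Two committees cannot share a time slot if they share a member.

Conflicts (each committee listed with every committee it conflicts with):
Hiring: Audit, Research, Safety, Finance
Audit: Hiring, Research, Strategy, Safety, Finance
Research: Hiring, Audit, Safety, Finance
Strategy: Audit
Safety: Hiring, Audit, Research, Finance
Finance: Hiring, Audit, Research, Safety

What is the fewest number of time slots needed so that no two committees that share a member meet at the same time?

Hiring, Audit, Research, Safety, Finance are mutually in conflict, so at least 5 time slots are needed.
5 time slots suffice: time slot 1 → {Audit}; time slot 2 → {Strategy, Safety}; time slot 3 → {Finance}; time slot 4 → {Research}; time slot 5 → {Hiring}. Every pair that conflicts lands in different time slots.

5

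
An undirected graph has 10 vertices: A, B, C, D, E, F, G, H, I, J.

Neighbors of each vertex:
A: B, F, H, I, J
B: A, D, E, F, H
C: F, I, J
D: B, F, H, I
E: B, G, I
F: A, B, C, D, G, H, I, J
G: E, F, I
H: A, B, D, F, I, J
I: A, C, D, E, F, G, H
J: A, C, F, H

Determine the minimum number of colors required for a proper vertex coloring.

A, F, H, J form a clique, so at least 4 colors are needed.
4 colors suffice: color 1 → {E, F}; color 2 → {B, I, J}; color 3 → {C, G, H}; color 4 → {A, D}. Every edge joins two different colors.

4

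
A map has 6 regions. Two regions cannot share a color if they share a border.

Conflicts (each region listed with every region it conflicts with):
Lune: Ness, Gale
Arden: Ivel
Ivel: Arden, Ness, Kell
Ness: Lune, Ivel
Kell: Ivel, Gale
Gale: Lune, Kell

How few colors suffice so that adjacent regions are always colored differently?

The cycle Ivel-Ness-Lune-Gale-Kell-Ivel has odd length 5, so it cannot be 2-colored; at least 3 colors are needed.
3 colors suffice: color 1 → {Lune, Ivel}; color 2 → {Arden, Ness, Gale}; color 3 → {Kell}. Each listed conflict is separated.

3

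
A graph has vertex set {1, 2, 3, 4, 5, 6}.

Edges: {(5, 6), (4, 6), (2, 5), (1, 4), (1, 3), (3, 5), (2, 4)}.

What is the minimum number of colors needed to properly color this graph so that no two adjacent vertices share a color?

3

The cycle 4-2-5-3-1-4 has odd length 5, so it cannot be 2-colored; at least 3 colors are needed.
A valid assignment using 3 colors: 1=blue, 2=blue, 3=green, 4=red, 5=red, 6=blue. No two adjacent vertices share a color.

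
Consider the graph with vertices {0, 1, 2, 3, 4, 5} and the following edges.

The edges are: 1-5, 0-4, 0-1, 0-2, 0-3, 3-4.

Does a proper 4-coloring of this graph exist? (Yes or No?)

The chromatic number is 3. 0, 3, 4 are pairwise adjacent, so at least 3 colors are needed.
One proper 3-coloring: 0=a, 1=b, 2=b, 3=c, 4=b, 5=a.
Since 4 ≥ 3, a proper 4-coloring certainly exists.

Yes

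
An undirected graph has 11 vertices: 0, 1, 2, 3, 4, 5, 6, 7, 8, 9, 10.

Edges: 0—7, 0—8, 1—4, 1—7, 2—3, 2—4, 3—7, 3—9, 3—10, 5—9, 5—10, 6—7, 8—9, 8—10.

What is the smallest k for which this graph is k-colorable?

The cycle 7-3-10-8-0-7 has odd length 5, so it cannot be 2-colored; at least 3 colors are needed.
3 colors suffice: color red → {2, 7, 9, 10}; color blue → {1, 3, 5, 6, 8}; color green → {0, 4}. Each edge has distinct colors on its endpoints.

3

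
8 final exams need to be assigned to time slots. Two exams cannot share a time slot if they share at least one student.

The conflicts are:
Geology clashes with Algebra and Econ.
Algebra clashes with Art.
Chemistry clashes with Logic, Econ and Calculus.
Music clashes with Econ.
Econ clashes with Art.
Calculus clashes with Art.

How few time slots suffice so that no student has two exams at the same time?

2

Geology and Econ conflict, so at least 2 time slots are needed.
2 time slots suffice: Geology=2, Algebra=1, Chemistry=2, Music=2, Logic=1, Econ=1, Calculus=1, Art=2. No two conflicting exams share a time slot.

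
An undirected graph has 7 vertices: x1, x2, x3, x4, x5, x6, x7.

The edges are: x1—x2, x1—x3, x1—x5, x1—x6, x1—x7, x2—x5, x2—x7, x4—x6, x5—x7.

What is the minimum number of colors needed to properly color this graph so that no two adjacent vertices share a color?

x1, x2, x5, x7 are pairwise adjacent (a clique of size 4), so at least 4 colors are needed.
One proper 4-coloring: x1=1, x2=4, x3=2, x4=1, x5=2, x6=2, x7=3. No two adjacent vertices share a color.

4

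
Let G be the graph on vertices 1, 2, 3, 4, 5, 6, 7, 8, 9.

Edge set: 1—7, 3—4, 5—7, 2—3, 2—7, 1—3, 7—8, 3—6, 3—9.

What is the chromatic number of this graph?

1 and 3 are adjacent, so at least 2 colors are needed.
2 colors suffice: color red → {3, 7}; color blue → {1, 2, 4, 5, 6, 8, 9}. Each edge has distinct colors on its endpoints.

2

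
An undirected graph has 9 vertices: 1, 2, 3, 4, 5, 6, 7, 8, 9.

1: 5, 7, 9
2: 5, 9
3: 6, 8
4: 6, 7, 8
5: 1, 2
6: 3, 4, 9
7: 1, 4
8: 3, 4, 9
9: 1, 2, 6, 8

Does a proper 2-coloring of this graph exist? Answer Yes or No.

The cycle 7-4-6-9-1-7 has odd length 5, so it cannot be 2-colored; at least 3 colors are needed.
So 2 colors are not enough.

No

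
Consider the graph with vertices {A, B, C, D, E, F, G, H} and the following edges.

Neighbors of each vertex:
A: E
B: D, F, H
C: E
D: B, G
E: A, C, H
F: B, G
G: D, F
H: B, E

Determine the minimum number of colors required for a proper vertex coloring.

2

F and G are adjacent, so at least 2 colors are needed.
2 colors suffice: A=blue, B=red, C=blue, D=blue, E=red, F=blue, G=red, H=blue. Every edge joins two different colors.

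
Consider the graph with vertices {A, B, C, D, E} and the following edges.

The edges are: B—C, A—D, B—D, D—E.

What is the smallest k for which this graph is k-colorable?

B and D are adjacent, so at least 2 colors are needed.
A valid assignment using 2 colors: A=2, B=2, C=1, D=1, E=2. Every edge joins two different colors.

2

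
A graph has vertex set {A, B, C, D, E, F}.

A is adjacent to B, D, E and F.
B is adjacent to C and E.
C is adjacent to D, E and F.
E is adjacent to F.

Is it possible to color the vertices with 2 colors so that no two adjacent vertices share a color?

No

B, C, E are pairwise adjacent, so at least 3 colors are needed.
So 2 colors are not enough.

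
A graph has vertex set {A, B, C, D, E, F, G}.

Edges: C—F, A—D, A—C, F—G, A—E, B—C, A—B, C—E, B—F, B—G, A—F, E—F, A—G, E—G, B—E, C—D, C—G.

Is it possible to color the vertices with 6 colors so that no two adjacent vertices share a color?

Yes

The chromatic number is 6. A, B, C, E, F, G are mutually adjacent (a clique of size 6), so at least 6 colors are needed.
6 colors suffice: color 1 → {A}; color 2 → {C}; color 3 → {D, F}; color 4 → {B}; color 5 → {E}; color 6 → {G}.
That is already a proper 6-coloring.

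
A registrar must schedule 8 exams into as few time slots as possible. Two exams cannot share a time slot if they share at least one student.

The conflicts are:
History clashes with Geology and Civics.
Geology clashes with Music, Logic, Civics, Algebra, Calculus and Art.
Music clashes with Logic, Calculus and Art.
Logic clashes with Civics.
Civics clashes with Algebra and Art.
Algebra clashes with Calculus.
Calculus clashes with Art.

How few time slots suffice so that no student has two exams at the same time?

4

Geology, Music, Calculus, Art pairwise conflict, so at least 4 time slots are needed.
Using 4 time slots: History=3, Geology=1, Music=4, Logic=3, Civics=2, Algebra=3, Calculus=2, Art=3. Each listed conflict is separated.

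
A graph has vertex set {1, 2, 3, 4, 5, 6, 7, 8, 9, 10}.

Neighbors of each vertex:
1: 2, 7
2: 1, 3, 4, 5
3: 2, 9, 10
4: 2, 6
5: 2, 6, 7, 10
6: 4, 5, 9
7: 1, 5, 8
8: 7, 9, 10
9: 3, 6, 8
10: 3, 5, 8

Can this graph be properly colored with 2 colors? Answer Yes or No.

No

The cycle 8-7-5-6-9-8 has odd length 5, so it cannot be 2-colored; at least 3 colors are needed.
So 2 colors are not enough.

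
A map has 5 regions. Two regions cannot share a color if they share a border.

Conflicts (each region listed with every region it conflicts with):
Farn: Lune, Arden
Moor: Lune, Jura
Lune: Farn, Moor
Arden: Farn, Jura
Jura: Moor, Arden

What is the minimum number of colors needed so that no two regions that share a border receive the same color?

The cycle Arden-Farn-Lune-Moor-Jura-Arden has odd length 5, so it cannot be 2-colored; at least 3 colors are needed.
3 colors suffice: color 1 → {Lune, Jura}; color 2 → {Farn, Moor}; color 3 → {Arden}. Each listed conflict is separated.

3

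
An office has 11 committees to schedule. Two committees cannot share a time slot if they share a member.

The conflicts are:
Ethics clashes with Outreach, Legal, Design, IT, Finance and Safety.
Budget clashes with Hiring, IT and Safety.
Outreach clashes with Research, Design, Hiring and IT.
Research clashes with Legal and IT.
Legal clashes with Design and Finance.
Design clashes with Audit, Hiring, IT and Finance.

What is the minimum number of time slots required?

4

Ethics, Outreach, Design, IT pairwise conflict, so at least 4 time slots are needed.
Using 4 time slots: Ethics=2, Budget=1, Outreach=4, Research=1, Legal=3, Design=1, Audit=2, Hiring=2, IT=3, Finance=4, Safety=3. Every pair that conflicts lands in different time slots.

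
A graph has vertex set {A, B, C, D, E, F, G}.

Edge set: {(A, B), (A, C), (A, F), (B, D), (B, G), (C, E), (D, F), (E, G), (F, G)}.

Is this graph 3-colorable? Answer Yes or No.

The chromatic number is 3. The cycle C-E-G-F-A-C has odd length 5, so it cannot be 2-colored; at least 3 colors are needed.
3 colors suffice: A=1, B=2, C=3, D=1, E=2, F=2, G=1.
That is already a proper 3-coloring.

Yes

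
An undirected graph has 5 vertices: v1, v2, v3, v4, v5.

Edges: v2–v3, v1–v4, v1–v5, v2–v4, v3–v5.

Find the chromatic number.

3

The cycle v1-v4-v2-v3-v5-v1 has odd length 5, so it cannot be 2-colored; at least 3 colors are needed.
A valid assignment using 3 colors: v1=3, v2=1, v3=2, v4=2, v5=1. Every edge joins two different colors.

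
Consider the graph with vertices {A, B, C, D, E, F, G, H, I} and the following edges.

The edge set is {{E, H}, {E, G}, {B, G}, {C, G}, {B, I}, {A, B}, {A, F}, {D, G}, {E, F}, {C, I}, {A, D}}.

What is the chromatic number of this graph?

3

The cycle A-F-E-G-B-A has odd length 5, so it cannot be 2-colored; at least 3 colors are needed.
One proper 3-coloring: A=red, B=blue, C=blue, D=blue, E=blue, F=green, G=red, H=red, I=red. Each edge has distinct colors on its endpoints.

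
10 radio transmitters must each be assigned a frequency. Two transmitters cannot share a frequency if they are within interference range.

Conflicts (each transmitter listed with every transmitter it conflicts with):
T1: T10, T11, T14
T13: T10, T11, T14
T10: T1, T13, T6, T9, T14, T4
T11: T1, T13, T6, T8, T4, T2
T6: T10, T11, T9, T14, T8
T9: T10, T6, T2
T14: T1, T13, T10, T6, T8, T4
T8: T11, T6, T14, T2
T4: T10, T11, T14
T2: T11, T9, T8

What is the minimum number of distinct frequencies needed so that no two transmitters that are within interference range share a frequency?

T10, T14, T4 are mutually in conflict, so at least 3 frequencies are needed.
3 frequencies suffice: frequency 1 → {T10, T8}; frequency 2 → {T11, T9, T14}; frequency 3 → {T1, T13, T6, T4, T2}. Each listed conflict is separated.

3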